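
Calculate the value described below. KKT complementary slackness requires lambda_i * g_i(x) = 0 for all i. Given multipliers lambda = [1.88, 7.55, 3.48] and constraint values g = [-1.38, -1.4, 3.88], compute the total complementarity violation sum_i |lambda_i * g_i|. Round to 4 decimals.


KKT complementary slackness check:
lambda_1 * g_1 = 1.88 * -1.38 = -2.5944
lambda_2 * g_2 = 7.55 * -1.4 = -10.57
lambda_3 * g_3 = 3.48 * 3.88 = 13.5024
Total violation = 2.5944 + 10.57 + 13.5024 = 26.6668


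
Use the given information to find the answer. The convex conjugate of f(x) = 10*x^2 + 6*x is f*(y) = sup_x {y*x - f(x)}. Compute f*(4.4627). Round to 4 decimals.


f*(y) = sup_x {y*x - a*x^2 - b*x} = sup_x {(y-b)*x - a*x^2}
FOC: (y - b) - 2a*x = 0 => x* = (y - b)/(2a)
x* = (4.4627 - 6)/(2*10) = -0.0769
f*(4.4627) = (y-b)^2/(4a) = (4.4627 - 6)^2/(4*10)
= 2.3633/40 = 0.0591


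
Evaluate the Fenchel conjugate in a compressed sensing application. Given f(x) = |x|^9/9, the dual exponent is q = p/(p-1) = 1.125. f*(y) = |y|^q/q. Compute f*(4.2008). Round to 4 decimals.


The conjugate exponent q satisfies 1/p + 1/q = 1.
p = 9, so q = 9/(9 - 1) = 1.125
|y|^q = 4.2008^1.125 = 5.0263
f*(4.2008) = 5.0263 / 1.125 = 4.4678


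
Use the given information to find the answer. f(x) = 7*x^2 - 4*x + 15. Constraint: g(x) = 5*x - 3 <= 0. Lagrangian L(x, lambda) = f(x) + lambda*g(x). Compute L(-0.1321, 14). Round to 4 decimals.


Step 1: Evaluate f(x).
f(-0.1321) = 7*(-0.1321)^2 - 4*(-0.1321) + 15 = 15.6506
Step 2: Evaluate g(x).
g(-0.1321) = 5*-0.1321 - 3 = -3.6605
Step 3: Compute Lagrangian.
L = 15.6506 + 14*-3.6605 = -35.5964


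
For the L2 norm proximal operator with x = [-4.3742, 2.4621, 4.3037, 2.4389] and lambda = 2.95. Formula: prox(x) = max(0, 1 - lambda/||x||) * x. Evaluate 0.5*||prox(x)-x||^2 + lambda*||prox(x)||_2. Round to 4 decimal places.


Step 1: Compute ||x||.
||x|| = 7.0474
Step 2: Compute scaling factor.
scale = max(0, 1 - 2.95/7.0474) = 0.5814
Step 3: prox(x) = [-2.5432, 1.4315, 2.5022, 1.418]
||prox(x)|| = 4.0974
Step 4: Proximal objective.
0.5*||prox-x||^2 = 4.3513
lambda*||prox|| = 12.0873
Total = 16.4385


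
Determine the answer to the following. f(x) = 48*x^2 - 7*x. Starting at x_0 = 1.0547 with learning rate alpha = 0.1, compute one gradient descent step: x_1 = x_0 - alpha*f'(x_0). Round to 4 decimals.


We compute the gradient at x_0 and apply the update.
f'(x) = 96*x - 7
f'(1.0547) = 96*1.0547 - 7 = 94.2512
x_1 = 1.0547 - 0.1*94.2512 = -8.3704


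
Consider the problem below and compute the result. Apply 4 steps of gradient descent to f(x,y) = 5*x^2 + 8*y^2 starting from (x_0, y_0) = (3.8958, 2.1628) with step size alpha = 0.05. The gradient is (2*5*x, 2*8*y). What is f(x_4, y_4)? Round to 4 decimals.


Gradient descent on f(x,y) = 5*x^2 + 8*y^2.
Starting point: (3.8958, 2.1628), alpha = 0.05
Step 1: grad_x = 2*5*3.8958 = 38.958, grad_y = 2*8*2.1628 = 34.6048
  x_1 = 3.8958 - 0.05*38.958 = 1.9479
  y_1 = 2.1628 - 0.05*34.6048 = 0.4326
Step 2: grad_x = 2*5*1.9479 = 19.479, grad_y = 2*8*0.4326 = 6.921
  x_2 = 1.9479 - 0.05*19.479 = 0.974
  y_2 = 0.4326 - 0.05*6.921 = 0.0865
Step 3: grad_x = 2*5*0.974 = 9.7395, grad_y = 2*8*0.0865 = 1.3842
  x_3 = 0.974 - 0.05*9.7395 = 0.487
  y_3 = 0.0865 - 0.05*1.3842 = 0.0173
Step 4: grad_x = 2*5*0.487 = 4.8698, grad_y = 2*8*0.0173 = 0.2768
  x_4 = 0.487 - 0.05*4.8698 = 0.2435
  y_4 = 0.0173 - 0.05*0.2768 = 0.0035
f(0.2435, 0.0035) = 5*0.2435^2 + 8*0.0035^2 = 0.2965


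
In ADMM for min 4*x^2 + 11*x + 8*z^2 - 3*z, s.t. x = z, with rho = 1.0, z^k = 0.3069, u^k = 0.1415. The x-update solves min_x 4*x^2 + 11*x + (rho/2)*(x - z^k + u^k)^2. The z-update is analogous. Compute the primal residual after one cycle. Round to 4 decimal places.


ADMM iteration with rho = 1.0, z^k = 0.3069, u^k = 0.1415
Step 1: x-update.
Minimize 4*x^2 + 11*x + (1.0/2)*(x - 0.3069 + 0.1415)^2
FOC: (2*4 + 1.0)*x = -11 + 1.0*(0.3069 - 0.1415)
x^{k+1} = -1.2038
Step 2: z-update.
Minimize 8*z^2 - 3*z + (1.0/2)*(-1.2038 - z + 0.1415)^2
FOC: (2*8 + 1.0)*z = 3 + 1.0*(-1.2038 + 0.1415)
z^{k+1} = 0.114
Step 3: u-update.
u^{k+1} = 0.1415 - 1.2038 - 0.114 = -1.1763
Step 4: Primal residual = |-1.2038 - 0.114| = 1.3178


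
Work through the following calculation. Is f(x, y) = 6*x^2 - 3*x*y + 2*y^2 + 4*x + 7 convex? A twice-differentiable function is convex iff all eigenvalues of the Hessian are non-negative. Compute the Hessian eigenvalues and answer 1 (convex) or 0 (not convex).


The Hessian of f(x,y) = 6*x^2 - 3*x*y + 2*y^2 + 4*x + 7 is:
H = [[12, -3], [-3, 4]]
Trace = 12 + 4 = 16
Determinant = 12*4 - (-3)^2 = 39
Discriminant = (16)^2 - 4*39 = 100.0
Eigenvalues: lambda_1 = 3.0, lambda_2 = 13.0
The function is convex.

1


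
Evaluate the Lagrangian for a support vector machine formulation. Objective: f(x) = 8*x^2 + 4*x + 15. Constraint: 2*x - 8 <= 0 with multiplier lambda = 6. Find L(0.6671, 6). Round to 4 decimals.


Step 1: Evaluate f(x).
f(0.6671) = 8*0.6671^2 + 4*0.6671 + 15 = 21.2286
Step 2: Evaluate g(x).
g(0.6671) = 2*0.6671 - 8 = -6.6658
Step 3: Compute Lagrangian.
L = 21.2286 + 6*-6.6658 = -18.7662


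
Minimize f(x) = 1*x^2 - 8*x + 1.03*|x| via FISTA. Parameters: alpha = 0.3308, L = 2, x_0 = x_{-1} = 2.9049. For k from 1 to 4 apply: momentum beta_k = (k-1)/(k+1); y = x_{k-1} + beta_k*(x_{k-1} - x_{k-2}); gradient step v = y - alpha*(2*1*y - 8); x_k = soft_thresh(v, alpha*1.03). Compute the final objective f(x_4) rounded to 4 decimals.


FISTA on f(x) = 1*x^2 - 8*x + 1.03*|x|
L = 2, alpha = 0.3308
Iteration 1: beta = 0.0, y = 2.9049 + 0.0*(2.9049 - 2.9049) = 2.9049
  grad(y) = -2.1902, v = y - alpha*grad = 3.6294
  prox(v) = soft_thresh(3.6294, 0.3407) = 3.2887
Iteration 2: beta = 0.3333, y = 3.2887 + 0.3333*(3.2887 - 2.9049) = 3.4166
  grad(y) = -1.1667, v = y - alpha*grad = 3.8026
  prox(v) = soft_thresh(3.8026, 0.3407) = 3.4619
Iteration 3: beta = 0.5, y = 3.4619 + 0.5*(3.4619 - 3.2887) = 3.5484
  grad(y) = -0.9031, v = y - alpha*grad = 3.8472
  prox(v) = soft_thresh(3.8472, 0.3407) = 3.5065
Iteration 4: beta = 0.6, y = 3.5065 + 0.6*(3.5065 - 3.4619) = 3.5332
  grad(y) = -0.9335, v = y - alpha*grad = 3.842
  prox(v) = soft_thresh(3.842, 0.3407) = 3.5013
f(x_4) = 1*3.5013^2 - 8*3.5013 + 1.03*|3.5013| = -12.145


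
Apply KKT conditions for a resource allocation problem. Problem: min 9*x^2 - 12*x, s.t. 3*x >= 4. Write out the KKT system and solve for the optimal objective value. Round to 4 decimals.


Step 1: Try lambda = 0 (constraint inactive).
x_unc = 12/(2*9) = 0.6667
Check: 3*0.6667 = 2.0001 < 4 -- violated!
Step 2: Constraint must be active: 3*x = 4
x* = 4/3 = 1.3333 (rounded; the exact value 4/3 is used below)
lambda = (2*9*(4/3) - 12)/3 = 4.0
Step 3: Compute optimal value.
f(x*) = 9*(4/3)^2 - 12*(4/3) = 0.0


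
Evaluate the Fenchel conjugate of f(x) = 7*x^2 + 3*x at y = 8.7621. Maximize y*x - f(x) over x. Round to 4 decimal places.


f*(y) = sup_x {y*x - a*x^2 - b*x} = sup_x {(y-b)*x - a*x^2}
FOC: (y - b) - 2a*x = 0 => x* = (y - b)/(2a)
x* = (8.7621 - 3)/(2*7) = 0.4116
f*(8.7621) = (y-b)^2/(4a) = (8.7621 - 3)^2/(4*7)
= 33.2018/28 = 1.1858


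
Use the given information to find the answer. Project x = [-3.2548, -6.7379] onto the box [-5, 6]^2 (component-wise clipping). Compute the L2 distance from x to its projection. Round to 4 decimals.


Project each component onto [-5, 6].
clip(-3.2548) = -3.2548, clip(-6.7379) = -5.0
Projection = [-3.2548, -5.0]
Squared diffs: [0.0, 3.0203]
Distance = sqrt(3.0203) = 1.7379


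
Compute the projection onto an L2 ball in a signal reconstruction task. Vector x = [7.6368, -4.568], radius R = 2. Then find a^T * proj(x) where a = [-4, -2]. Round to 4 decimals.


Step 1: Compute ||x|| (intermediates to 6 decimals).
||x|| = sqrt(7.6368^2 + (-4.568)^2) = 8.898727
Step 2: Project.
Since ||x|| > R, scale = R/||x|| = 2/8.898727 = 0.224751, proj(x) = scale * x
proj(x) = [1.716378, -1.026663]
Step 3: Dot product.
a^T * proj(x) = -4*1.716378 - 2*(-1.026663) = -4.8122


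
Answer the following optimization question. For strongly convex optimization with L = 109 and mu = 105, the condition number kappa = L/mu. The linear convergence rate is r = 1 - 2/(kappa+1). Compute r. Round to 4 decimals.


Step 1: Compute the condition number.
kappa = L/mu = 109/105 = 1.0381
Step 2: Compute the convergence rate.
r = 1 - 2/(kappa + 1) = 1 - 2*mu/(L + mu) = (L - mu)/(L + mu) = 4/214 = 0.0187


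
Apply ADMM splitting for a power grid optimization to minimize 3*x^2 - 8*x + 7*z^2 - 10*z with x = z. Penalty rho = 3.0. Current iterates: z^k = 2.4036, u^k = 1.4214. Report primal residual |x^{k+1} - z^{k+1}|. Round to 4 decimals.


ADMM iteration with rho = 3.0, z^k = 2.4036, u^k = 1.4214
Step 1: x-update.
Minimize 3*x^2 - 8*x + (3.0/2)*(x - 2.4036 + 1.4214)^2
FOC: (2*3 + 3.0)*x = 8 + 3.0*(2.4036 - 1.4214)
x^{k+1} = 1.2163
Step 2: z-update.
Minimize 7*z^2 - 10*z + (3.0/2)*(1.2163 - z + 1.4214)^2
FOC: (2*7 + 3.0)*z = 10 + 3.0*(1.2163 + 1.4214)
z^{k+1} = 1.0537
Step 3: u-update.
u^{k+1} = 1.4214 + 1.2163 - 1.0537 = 1.584
Step 4: Primal residual = |1.2163 - 1.0537| = 0.1626


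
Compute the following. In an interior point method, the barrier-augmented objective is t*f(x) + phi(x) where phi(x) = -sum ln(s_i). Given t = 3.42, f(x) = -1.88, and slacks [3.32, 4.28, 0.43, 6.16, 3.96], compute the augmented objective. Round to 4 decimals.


Step 1: Compute log-barrier.
ln values: [1.2, 1.454, -0.844, 1.8181, 1.3762]
phi = -(1.2 + 1.454 - 0.844 + 1.8181 + 1.3762) = -5.0043
Step 2: Compute augmented objective.
t*f(x) = 3.42*-1.88 = -6.4296
Total = -6.4296 - 5.0043 = -11.4339


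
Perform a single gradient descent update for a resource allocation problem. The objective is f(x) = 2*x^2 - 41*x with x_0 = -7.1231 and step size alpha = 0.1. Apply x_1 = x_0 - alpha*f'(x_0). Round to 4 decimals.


We compute the gradient at x_0 and apply the update.
f'(x) = 4*x - 41
f'(-7.1231) = 4*-7.1231 - 41 = -69.4924
x_1 = -7.1231 - 0.1*-69.4924 = -0.1739


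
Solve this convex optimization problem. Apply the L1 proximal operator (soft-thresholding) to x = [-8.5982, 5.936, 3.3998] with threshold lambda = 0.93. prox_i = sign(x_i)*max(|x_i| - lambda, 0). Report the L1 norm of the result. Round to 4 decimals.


Soft-thresholding with lambda = 0.93:
prox(-8.5982) = sign(-8.5982)*max(|-8.5982| - 0.93, 0) = -7.6682
prox(5.936) = sign(5.936)*max(|5.936| - 0.93, 0) = 5.006
prox(3.3998) = sign(3.3998)*max(|3.3998| - 0.93, 0) = 2.4698
prox(x) = [-7.6682, 5.006, 2.4698]
||prox(x)||_1 = 7.6682 + 5.006 + 2.4698 = 15.144


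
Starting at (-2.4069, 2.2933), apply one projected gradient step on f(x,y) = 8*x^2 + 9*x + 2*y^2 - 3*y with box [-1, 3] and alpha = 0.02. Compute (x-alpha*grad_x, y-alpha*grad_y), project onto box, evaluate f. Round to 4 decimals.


Step 1: Compute gradient at (-2.4069, 2.2933).
grad_x = 2*8*-2.4069 + 9 = -29.5104
grad_y = 2*2*2.2933 - 3 = 6.1732
Step 2: Gradient step.
x_raw = -2.4069 - 0.02*-29.5104 = -1.8167
y_raw = 2.2933 - 0.02*6.1732 = 2.1698
Step 3: Project onto [-1, 3].
x_proj = clip(-1.8167) = -1.0
y_proj = clip(2.1698) = 2.1698
Step 4: Evaluate f.
f(-1.0, 2.1698) = 1.9069


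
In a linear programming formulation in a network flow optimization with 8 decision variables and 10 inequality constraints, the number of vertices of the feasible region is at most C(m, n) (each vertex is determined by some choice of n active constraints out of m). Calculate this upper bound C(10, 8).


Each vertex corresponds to some choice of n active constraints out of m, so the number of vertices is at most C(m, n) = m! / (n!(m-n)!).
m = 10, n = 8
Numerator: 10 * 9 * 8 * 7 * 6 * 5 * 4 * 3
Denominator: 8! = 40320
C(10, 8) = 45


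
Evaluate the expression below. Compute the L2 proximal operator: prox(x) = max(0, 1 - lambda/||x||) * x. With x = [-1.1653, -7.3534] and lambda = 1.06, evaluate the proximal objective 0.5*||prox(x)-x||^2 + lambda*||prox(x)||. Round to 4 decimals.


Step 1: Compute ||x||.
||x|| = 7.4452
Step 2: Compute scaling factor.
scale = max(0, 1 - 1.06/7.4452) = 0.8576
Step 3: prox(x) = [-0.9994, -6.3065]
||prox(x)|| = 6.3852
Step 4: Proximal objective.
0.5*||prox-x||^2 = 0.5618
lambda*||prox|| = 6.7683
Total = 7.3301


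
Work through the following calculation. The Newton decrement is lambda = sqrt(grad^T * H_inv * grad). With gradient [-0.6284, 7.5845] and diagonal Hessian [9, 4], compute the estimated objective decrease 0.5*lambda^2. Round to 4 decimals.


Step 1: H is diagonal, so H^(-1) * g = [-0.0698, 1.8961].
Step 2: g^T H^(-1) g = sum_i g_i^2 / H_ii
  = (-0.6284)^2/9 + (7.5845)^2/4
  = 0.0439 + 14.3812 = 14.425
Step 3: Objective decrease = 0.5 * g^T H^(-1) g = 7.2125


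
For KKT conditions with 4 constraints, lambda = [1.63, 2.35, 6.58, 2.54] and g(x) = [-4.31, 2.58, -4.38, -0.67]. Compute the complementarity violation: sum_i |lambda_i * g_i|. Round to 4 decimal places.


KKT complementary slackness check:
lambda_1 * g_1 = 1.63 * -4.31 = -7.0253
lambda_2 * g_2 = 2.35 * 2.58 = 6.063
lambda_3 * g_3 = 6.58 * -4.38 = -28.8204
lambda_4 * g_4 = 2.54 * -0.67 = -1.7018
Total violation = 7.0253 + 6.063 + 28.8204 + 1.7018 = 43.6105


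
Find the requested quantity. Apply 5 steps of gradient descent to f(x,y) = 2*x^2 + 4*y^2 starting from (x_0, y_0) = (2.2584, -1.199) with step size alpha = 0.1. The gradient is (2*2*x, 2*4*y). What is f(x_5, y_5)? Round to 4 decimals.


Gradient descent on f(x,y) = 2*x^2 + 4*y^2.
Starting point: (2.2584, -1.199), alpha = 0.1
Step 1: grad_x = 2*2*2.2584 = 9.0336, grad_y = 2*4*-1.199 = -9.592
  x_1 = 2.2584 - 0.1*9.0336 = 1.355
  y_1 = -1.199 - 0.1*-9.592 = -0.2398
Step 2: grad_x = 2*2*1.355 = 5.4202, grad_y = 2*4*-0.2398 = -1.9184
  x_2 = 1.355 - 0.1*5.4202 = 0.813
  y_2 = -0.2398 - 0.1*-1.9184 = -0.048
Step 3: grad_x = 2*2*0.813 = 3.2521, grad_y = 2*4*-0.048 = -0.3837
  x_3 = 0.813 - 0.1*3.2521 = 0.4878
  y_3 = -0.048 - 0.1*-0.3837 = -0.0096
Step 4: grad_x = 2*2*0.4878 = 1.9513, grad_y = 2*4*-0.0096 = -0.0767
  x_4 = 0.4878 - 0.1*1.9513 = 0.2927
  y_4 = -0.0096 - 0.1*-0.0767 = -0.0019
Step 5: grad_x = 2*2*0.2927 = 1.1708, grad_y = 2*4*-0.0019 = -0.0153
  x_5 = 0.2927 - 0.1*1.1708 = 0.1756
  y_5 = -0.0019 - 0.1*-0.0153 = -0.0004
f(0.1756, -0.0004) = 2*0.1756^2 + 4*(-0.0004)^2 = 0.0617


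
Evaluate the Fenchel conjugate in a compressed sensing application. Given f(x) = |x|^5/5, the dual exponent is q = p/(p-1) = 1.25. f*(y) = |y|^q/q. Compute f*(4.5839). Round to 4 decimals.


The conjugate exponent q satisfies 1/p + 1/q = 1.
p = 5, so q = 5/(5 - 1) = 1.25
|y|^q = 4.5839^1.25 = 6.7072
f*(4.5839) = 6.7072 / 1.25 = 5.3658


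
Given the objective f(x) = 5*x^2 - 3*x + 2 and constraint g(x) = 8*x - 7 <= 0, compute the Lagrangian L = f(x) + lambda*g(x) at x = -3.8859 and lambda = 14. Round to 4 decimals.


Step 1: Evaluate f(x).
f(-3.8859) = 5*(-3.8859)^2 - 3*(-3.8859) + 2 = 89.1588
Step 2: Evaluate g(x).
g(-3.8859) = 8*-3.8859 - 7 = -38.0872
Step 3: Compute Lagrangian.
L = 89.1588 + 14*-38.0872 = -444.062


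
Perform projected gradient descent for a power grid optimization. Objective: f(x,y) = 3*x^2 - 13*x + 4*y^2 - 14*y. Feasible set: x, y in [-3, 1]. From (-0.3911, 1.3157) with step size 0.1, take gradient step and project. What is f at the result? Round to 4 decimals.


Step 1: Compute gradient at (-0.3911, 1.3157).
grad_x = 2*3*-0.3911 - 13 = -15.3466
grad_y = 2*4*1.3157 - 14 = -3.4744
Step 2: Gradient step.
x_raw = -0.3911 - 0.1*-15.3466 = 1.1436
y_raw = 1.3157 - 0.1*-3.4744 = 1.6631
Step 3: Project onto [-3, 1].
x_proj = clip(1.1436) = 1.0
y_proj = clip(1.6631) = 1.0
Step 4: Evaluate f.
f(1.0, 1.0) = -20.0


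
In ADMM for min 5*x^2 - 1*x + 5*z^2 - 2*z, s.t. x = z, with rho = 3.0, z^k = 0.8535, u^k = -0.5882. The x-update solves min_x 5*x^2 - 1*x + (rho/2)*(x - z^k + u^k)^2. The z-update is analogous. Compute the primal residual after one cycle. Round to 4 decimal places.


ADMM iteration with rho = 3.0, z^k = 0.8535, u^k = -0.5882
Step 1: x-update.
Minimize 5*x^2 - 1*x + (3.0/2)*(x - 0.8535 - 0.5882)^2
FOC: (2*5 + 3.0)*x = 1 + 3.0*(0.8535 + 0.5882)
x^{k+1} = 0.4096
Step 2: z-update.
Minimize 5*z^2 - 2*z + (3.0/2)*(0.4096 - z - 0.5882)^2
FOC: (2*5 + 3.0)*z = 2 + 3.0*(0.4096 - 0.5882)
z^{k+1} = 0.1126
Step 3: u-update.
u^{k+1} = -0.5882 + 0.4096 - 0.1126 = -0.2912
Step 4: Primal residual = |0.4096 - 0.1126| = 0.297


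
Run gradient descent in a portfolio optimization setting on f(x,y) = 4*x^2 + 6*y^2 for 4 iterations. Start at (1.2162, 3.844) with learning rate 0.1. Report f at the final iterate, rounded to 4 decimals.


Gradient descent on f(x,y) = 4*x^2 + 6*y^2.
Starting point: (1.2162, 3.844), alpha = 0.1
Step 1: grad_x = 2*4*1.2162 = 9.7296, grad_y = 2*6*3.844 = 46.128
  x_1 = 1.2162 - 0.1*9.7296 = 0.2432
  y_1 = 3.844 - 0.1*46.128 = -0.7688
Step 2: grad_x = 2*4*0.2432 = 1.9459, grad_y = 2*6*-0.7688 = -9.2256
  x_2 = 0.2432 - 0.1*1.9459 = 0.0486
  y_2 = -0.7688 - 0.1*-9.2256 = 0.1538
Step 3: grad_x = 2*4*0.0486 = 0.3892, grad_y = 2*6*0.1538 = 1.8451
  x_3 = 0.0486 - 0.1*0.3892 = 0.0097
  y_3 = 0.1538 - 0.1*1.8451 = -0.0308
Step 4: grad_x = 2*4*0.0097 = 0.0778, grad_y = 2*6*-0.0308 = -0.369
  x_4 = 0.0097 - 0.1*0.0778 = 0.0019
  y_4 = -0.0308 - 0.1*-0.369 = 0.0062
f(0.0019, 0.0062) = 4*0.0019^2 + 6*0.0062^2 = 0.0002


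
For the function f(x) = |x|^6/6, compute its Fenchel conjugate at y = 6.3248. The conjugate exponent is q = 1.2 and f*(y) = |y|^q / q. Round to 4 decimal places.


The conjugate exponent q satisfies 1/p + 1/q = 1.
p = 6, so q = 6/(6 - 1) = 1.2
|y|^q = 6.3248^1.2 = 9.1465
f*(6.3248) = 9.1465 / 1.2 = 7.6221


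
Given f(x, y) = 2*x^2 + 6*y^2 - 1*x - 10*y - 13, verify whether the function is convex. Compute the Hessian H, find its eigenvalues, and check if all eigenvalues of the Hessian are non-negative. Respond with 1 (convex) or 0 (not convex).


The Hessian of f(x,y) = 2*x^2 + 6*y^2 - 1*x - 10*y - 13 is:
H = [[4, 0], [0, 12]]
Trace = 4 + 12 = 16
Determinant = 4*12 - (0)^2 = 48
Discriminant = (16)^2 - 4*48 = 64.0
Eigenvalues: lambda_1 = 4.0, lambda_2 = 12.0
The function is convex.

1


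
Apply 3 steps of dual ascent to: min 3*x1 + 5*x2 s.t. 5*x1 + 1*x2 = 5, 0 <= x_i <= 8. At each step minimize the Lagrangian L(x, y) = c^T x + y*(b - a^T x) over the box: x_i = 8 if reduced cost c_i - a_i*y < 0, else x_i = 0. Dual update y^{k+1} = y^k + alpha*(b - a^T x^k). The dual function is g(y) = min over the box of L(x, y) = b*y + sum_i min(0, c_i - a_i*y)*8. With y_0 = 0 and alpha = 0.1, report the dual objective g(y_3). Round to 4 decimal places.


Dual ascent for LP: min 3*x1 + 5*x2, 5*x1 + 1*x2 = 5, 0 <= x_i <= 8
Step 1: y^k = 0.0, reduced costs: (3.0, 5.0)
  x^k = (0.0, 0.0), subgradient = b - a^T x = 5.0
  y^{k+1} = 0.0 + 0.1*5.0 = 0.5
Step 2: y^k = 0.5, reduced costs: (0.5, 4.5)
  x^k = (0.0, 0.0), subgradient = b - a^T x = 5.0
  y^{k+1} = 0.5 + 0.1*5.0 = 1.0
Step 3: y^k = 1.0, reduced costs: (-2.0, 4.0)
  x^k = (8.0, 0.0), subgradient = b - a^T x = -35.0
  y^{k+1} = 1.0 + 0.1*-35.0 = -2.5
Dual objective at y_3 = -2.5: reduced costs (15.5, 7.5), box minimizer x = (0.0, 0.0)
g(y_3) = b*y + (c1 - a1*y)*x1 + (c2 - a2*y)*x2 = 5*(-2.5) + 15.5*0.0 + 7.5*0.0 = -12.5 + 0.0 + 0.0 = -12.5


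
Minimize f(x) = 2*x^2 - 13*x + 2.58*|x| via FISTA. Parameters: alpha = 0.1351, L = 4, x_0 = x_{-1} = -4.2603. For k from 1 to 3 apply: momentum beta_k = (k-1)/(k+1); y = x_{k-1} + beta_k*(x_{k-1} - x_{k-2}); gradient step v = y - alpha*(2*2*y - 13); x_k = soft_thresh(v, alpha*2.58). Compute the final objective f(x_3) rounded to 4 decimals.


FISTA on f(x) = 2*x^2 - 13*x + 2.58*|x|
L = 4, alpha = 0.1351
Iteration 1: beta = 0.0, y = -4.2603 + 0.0*(-4.2603 + 4.2603) = -4.2603
  grad(y) = -30.0412, v = y - alpha*grad = -0.2017
  prox(v) = soft_thresh(-0.2017, 0.3486) = 0.0
Iteration 2: beta = 0.3333, y = 0.0 + 0.3333*(0.0 + 4.2603) = 1.4201
  grad(y) = -7.3196, v = y - alpha*grad = 2.409
  prox(v) = soft_thresh(2.409, 0.3486) = 2.0604
Iteration 3: beta = 0.5, y = 2.0604 + 0.5*(2.0604 - 0.0) = 3.0906
  grad(y) = -0.6375, v = y - alpha*grad = 3.1768
  prox(v) = soft_thresh(3.1768, 0.3486) = 2.8282
f(x_3) = 2*2.8282^2 - 13*2.8282 + 2.58*|2.8282| = -13.4724


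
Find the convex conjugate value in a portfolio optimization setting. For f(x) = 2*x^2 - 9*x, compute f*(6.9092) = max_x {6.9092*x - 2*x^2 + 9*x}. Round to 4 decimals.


f*(y) = sup_x {y*x - a*x^2 - b*x} = sup_x {(y-b)*x - a*x^2}
FOC: (y - b) - 2a*x = 0 => x* = (y - b)/(2a)
x* = (6.9092 + 9)/(2*2) = 3.9773
f*(6.9092) = (y-b)^2/(4a) = (6.9092 + 9)^2/(4*2)
= 253.1026/8 = 31.6378


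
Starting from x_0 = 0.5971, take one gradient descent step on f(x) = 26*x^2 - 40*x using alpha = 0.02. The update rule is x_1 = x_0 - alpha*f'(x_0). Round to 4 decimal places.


We compute the gradient at x_0 and apply the update.
f'(x) = 52*x - 40
f'(0.5971) = 52*0.5971 - 40 = -8.9508
x_1 = 0.5971 - 0.02*-8.9508 = 0.7761


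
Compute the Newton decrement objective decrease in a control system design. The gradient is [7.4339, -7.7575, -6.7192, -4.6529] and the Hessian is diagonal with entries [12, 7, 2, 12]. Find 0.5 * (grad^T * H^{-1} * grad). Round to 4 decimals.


Step 1: H is diagonal, so H^(-1) * g = [0.6195, -1.1082, -3.3596, -0.3877].
Step 2: g^T H^(-1) g = sum_i g_i^2 / H_ii
  = (7.4339)^2/12 + (-7.7575)^2/7 + (-6.7192)^2/2 + (-4.6529)^2/12
  = 4.6052 + 8.597 + 22.5738 + 1.8041 = 37.5802
Step 3: Objective decrease = 0.5 * g^T H^(-1) g = 18.7901


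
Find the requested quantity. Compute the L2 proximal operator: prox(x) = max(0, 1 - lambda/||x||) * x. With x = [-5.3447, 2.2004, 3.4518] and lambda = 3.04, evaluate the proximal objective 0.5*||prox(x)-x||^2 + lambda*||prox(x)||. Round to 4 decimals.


Step 1: Compute ||x||.
||x|| = 6.7322
Step 2: Compute scaling factor.
scale = max(0, 1 - 3.04/6.7322) = 0.5484
Step 3: prox(x) = [-2.9312, 1.2068, 1.8931]
||prox(x)|| = 3.6922
Step 4: Proximal objective.
0.5*||prox-x||^2 = 4.6208
lambda*||prox|| = 11.2243
Total = 15.8451


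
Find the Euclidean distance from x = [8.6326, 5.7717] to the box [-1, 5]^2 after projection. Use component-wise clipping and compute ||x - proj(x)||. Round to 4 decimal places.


Project each component onto [-1, 5].
clip(8.6326) = 5.0, clip(5.7717) = 5.0
Projection = [5.0, 5.0]
Squared diffs: [13.1958, 0.5955]
Distance = sqrt(13.7913) = 3.7137


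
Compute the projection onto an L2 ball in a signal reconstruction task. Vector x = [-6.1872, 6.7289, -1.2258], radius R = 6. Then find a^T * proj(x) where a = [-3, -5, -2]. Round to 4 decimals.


Step 1: Compute ||x|| (intermediates to 6 decimals).
||x|| = sqrt((-6.1872)^2 + 6.7289^2 + (-1.2258)^2) = 9.222913
Step 2: Project.
Since ||x|| > R, scale = R/||x|| = 6/9.222913 = 0.650554, proj(x) = scale * x
proj(x) = [-4.025108, 4.377513, -0.797449]
Step 3: Dot product.
a^T * proj(x) = -3*(-4.025108) - 5*4.377513 - 2*(-0.797449) = -8.2173


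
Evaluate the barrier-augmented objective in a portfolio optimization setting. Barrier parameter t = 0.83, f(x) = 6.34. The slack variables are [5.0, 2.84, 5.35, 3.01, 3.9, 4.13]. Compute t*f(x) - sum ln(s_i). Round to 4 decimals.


Step 1: Compute log-barrier.
ln values: [1.6094, 1.0438, 1.6771, 1.1019, 1.361, 1.4183]
phi = -(1.6094 + 1.0438 + 1.6771 + 1.1019 + 1.361 + 1.4183) = -8.2115
Step 2: Compute augmented objective.
t*f(x) = 0.83*6.34 = 5.2622
Total = 5.2622 - 8.2115 = -2.9493


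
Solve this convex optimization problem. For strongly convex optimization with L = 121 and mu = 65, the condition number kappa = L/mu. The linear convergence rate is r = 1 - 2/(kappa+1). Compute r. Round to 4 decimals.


Step 1: Compute the condition number.
kappa = L/mu = 121/65 = 1.8615
Step 2: Compute the convergence rate.
r = 1 - 2/(kappa + 1) = 1 - 2*mu/(L + mu) = (L - mu)/(L + mu) = 56/186 = 0.3011


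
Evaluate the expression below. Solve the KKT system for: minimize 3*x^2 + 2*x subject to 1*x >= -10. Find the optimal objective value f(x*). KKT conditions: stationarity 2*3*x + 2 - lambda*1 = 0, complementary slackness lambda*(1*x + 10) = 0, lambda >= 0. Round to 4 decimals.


Step 1: Try lambda = 0 (constraint inactive).
Stationarity: 2*3*x + 2 = 0
x* = -2/(2*3) = -1/3 = -0.3333 (rounded; the exact value -1/3 is used below)
Check constraint: 1*-0.3333 = -0.3333 >= -10 -- satisfied.
Step 2: Compute optimal value.
f(x*) = 3*(-1/3)^2 + 2*(-1/3) = -0.3333


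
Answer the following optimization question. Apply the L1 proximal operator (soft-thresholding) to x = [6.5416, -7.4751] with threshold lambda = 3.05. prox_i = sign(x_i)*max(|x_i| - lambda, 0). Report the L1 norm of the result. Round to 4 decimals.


Soft-thresholding with lambda = 3.05:
prox(6.5416) = sign(6.5416)*max(|6.5416| - 3.05, 0) = 3.4916
prox(-7.4751) = sign(-7.4751)*max(|-7.4751| - 3.05, 0) = -4.4251
prox(x) = [3.4916, -4.4251]
||prox(x)||_1 = 3.4916 + 4.4251 = 7.9167


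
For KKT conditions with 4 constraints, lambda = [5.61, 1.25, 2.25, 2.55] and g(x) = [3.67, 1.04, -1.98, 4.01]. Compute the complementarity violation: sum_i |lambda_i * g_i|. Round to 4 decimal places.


KKT complementary slackness check:
lambda_1 * g_1 = 5.61 * 3.67 = 20.5887
lambda_2 * g_2 = 1.25 * 1.04 = 1.3
lambda_3 * g_3 = 2.25 * -1.98 = -4.455
lambda_4 * g_4 = 2.55 * 4.01 = 10.2255
Total violation = 20.5887 + 1.3 + 4.455 + 10.2255 = 36.5692


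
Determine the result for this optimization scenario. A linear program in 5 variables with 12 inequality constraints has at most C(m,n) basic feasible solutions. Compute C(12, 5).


Each vertex corresponds to some choice of n active constraints out of m, so the number of vertices is at most C(m, n) = m! / (n!(m-n)!).
m = 12, n = 5
Numerator: 12 * 11 * 10 * 9 * 8
Denominator: 5! = 120
C(12, 5) = 792


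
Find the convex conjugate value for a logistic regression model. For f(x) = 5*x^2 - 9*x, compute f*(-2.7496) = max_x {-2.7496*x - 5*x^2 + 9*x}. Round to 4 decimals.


f*(y) = sup_x {y*x - a*x^2 - b*x} = sup_x {(y-b)*x - a*x^2}
FOC: (y - b) - 2a*x = 0 => x* = (y - b)/(2a)
x* = (-2.7496 + 9)/(2*5) = 0.625
f*(-2.7496) = (y-b)^2/(4a) = (-2.7496 + 9)^2/(4*5)
= 39.0675/20 = 1.9534


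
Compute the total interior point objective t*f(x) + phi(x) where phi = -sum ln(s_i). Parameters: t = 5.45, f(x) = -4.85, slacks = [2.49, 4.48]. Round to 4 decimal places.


Step 1: Compute log-barrier.
ln values: [0.9123, 1.4996]
phi = -(0.9123 + 1.4996) = -2.4119
Step 2: Compute augmented objective.
t*f(x) = 5.45*-4.85 = -26.4325
Total = -26.4325 - 2.4119 = -28.8444


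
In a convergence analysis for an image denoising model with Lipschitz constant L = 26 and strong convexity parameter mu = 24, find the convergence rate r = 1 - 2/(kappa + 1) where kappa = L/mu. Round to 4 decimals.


Step 1: Compute the condition number.
kappa = L/mu = 26/24 = 1.0833
Step 2: Compute the convergence rate.
r = 1 - 2/(kappa + 1) = 1 - 2*mu/(L + mu) = (L - mu)/(L + mu) = 2/50 = 0.04


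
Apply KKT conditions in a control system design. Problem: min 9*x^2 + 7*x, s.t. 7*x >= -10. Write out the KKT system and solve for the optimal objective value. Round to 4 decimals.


Step 1: Try lambda = 0 (constraint inactive).
Stationarity: 2*9*x + 7 = 0
x* = -7/(2*9) = -7/18 = -0.3889 (rounded; the exact value -7/18 is used below)
Check constraint: 7*-0.3889 = -2.7223 >= -10 -- satisfied.
Step 2: Compute optimal value.
f(x*) = 9*(-7/18)^2 + 7*(-7/18) = -1.3611


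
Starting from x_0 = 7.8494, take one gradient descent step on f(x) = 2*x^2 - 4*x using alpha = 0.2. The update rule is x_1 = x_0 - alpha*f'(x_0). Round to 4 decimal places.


We compute the gradient at x_0 and apply the update.
f'(x) = 4*x - 4
f'(7.8494) = 4*7.8494 - 4 = 27.3976
x_1 = 7.8494 - 0.2*27.3976 = 2.3699


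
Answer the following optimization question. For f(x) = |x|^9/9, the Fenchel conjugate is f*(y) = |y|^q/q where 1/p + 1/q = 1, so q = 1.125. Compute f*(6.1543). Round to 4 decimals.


The conjugate exponent q satisfies 1/p + 1/q = 1.
p = 9, so q = 9/(9 - 1) = 1.125
|y|^q = 6.1543^1.125 = 7.7237
f*(6.1543) = 7.7237 / 1.125 = 6.8655


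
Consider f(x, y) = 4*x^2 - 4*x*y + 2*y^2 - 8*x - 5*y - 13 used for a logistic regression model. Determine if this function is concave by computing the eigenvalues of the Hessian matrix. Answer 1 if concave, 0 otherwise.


The Hessian of f(x,y) = 4*x^2 - 4*x*y + 2*y^2 - 8*x - 5*y - 13 is:
H = [[8, -4], [-4, 4]]
Trace = 8 + 4 = 12
Determinant = 8*4 - (-4)^2 = 16
Discriminant = (12)^2 - 4*16 = 80.0
Eigenvalues: lambda_1 = 1.5279, lambda_2 = 10.4721
The function is not concave.

0


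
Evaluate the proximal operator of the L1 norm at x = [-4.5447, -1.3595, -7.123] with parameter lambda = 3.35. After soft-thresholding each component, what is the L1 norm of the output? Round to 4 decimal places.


Soft-thresholding with lambda = 3.35:
prox(-4.5447) = sign(-4.5447)*max(|-4.5447| - 3.35, 0) = -1.1947
prox(-1.3595) = sign(-1.3595)*max(|-1.3595| - 3.35, 0) = 0.0
prox(-7.123) = sign(-7.123)*max(|-7.123| - 3.35, 0) = -3.773
prox(x) = [-1.1947, 0.0, -3.773]
||prox(x)||_1 = 1.1947 + 0.0 + 3.773 = 4.9677


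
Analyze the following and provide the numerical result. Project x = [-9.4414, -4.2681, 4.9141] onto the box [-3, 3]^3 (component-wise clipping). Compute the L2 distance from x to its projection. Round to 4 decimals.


Project each component onto [-3, 3].
clip(-9.4414) = -3.0, clip(-4.2681) = -3.0, clip(4.9141) = 3.0
Projection = [-3.0, -3.0, 3.0]
Squared diffs: [41.4916, 1.6081, 3.6638]
Distance = sqrt(46.7635) = 6.8384


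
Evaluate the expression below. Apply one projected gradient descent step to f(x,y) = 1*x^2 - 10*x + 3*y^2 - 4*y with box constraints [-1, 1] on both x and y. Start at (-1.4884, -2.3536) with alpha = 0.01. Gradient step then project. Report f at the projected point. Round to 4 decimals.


Step 1: Compute gradient at (-1.4884, -2.3536).
grad_x = 2*1*-1.4884 - 10 = -12.9768
grad_y = 2*3*-2.3536 - 4 = -18.1216
Step 2: Gradient step.
x_raw = -1.4884 - 0.01*-12.9768 = -1.3586
y_raw = -2.3536 - 0.01*-18.1216 = -2.1724
Step 3: Project onto [-1, 1].
x_proj = clip(-1.3586) = -1.0
y_proj = clip(-2.1724) = -1.0
Step 4: Evaluate f.
f(-1.0, -1.0) = 18.0


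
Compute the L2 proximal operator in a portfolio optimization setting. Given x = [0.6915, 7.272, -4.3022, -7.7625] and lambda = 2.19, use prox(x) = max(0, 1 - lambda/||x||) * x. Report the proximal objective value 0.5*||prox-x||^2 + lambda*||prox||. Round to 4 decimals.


Step 1: Compute ||x||.
||x|| = 11.4946
Step 2: Compute scaling factor.
scale = max(0, 1 - 2.19/11.4946) = 0.8095
Step 3: prox(x) = [0.5598, 5.8865, -3.4825, -6.2836]
||prox(x)|| = 9.3046
Step 4: Proximal objective.
0.5*||prox-x||^2 = 2.3981
lambda*||prox|| = 20.3771
Total = 22.7751


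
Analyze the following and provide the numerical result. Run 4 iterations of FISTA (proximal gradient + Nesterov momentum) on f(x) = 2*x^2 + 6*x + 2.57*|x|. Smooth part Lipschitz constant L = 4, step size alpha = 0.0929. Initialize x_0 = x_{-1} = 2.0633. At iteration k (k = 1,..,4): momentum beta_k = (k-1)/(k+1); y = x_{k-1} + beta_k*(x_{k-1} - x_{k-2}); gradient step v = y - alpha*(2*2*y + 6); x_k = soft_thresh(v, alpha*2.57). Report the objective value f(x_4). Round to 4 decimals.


FISTA on f(x) = 2*x^2 + 6*x + 2.57*|x|
L = 4, alpha = 0.0929
Iteration 1: beta = 0.0, y = 2.0633 + 0.0*(2.0633 - 2.0633) = 2.0633
  grad(y) = 14.2532, v = y - alpha*grad = 0.7392
  prox(v) = soft_thresh(0.7392, 0.2388) = 0.5004
Iteration 2: beta = 0.3333, y = 0.5004 + 0.3333*(0.5004 - 2.0633) = -0.0205
  grad(y) = 5.9179, v = y - alpha*grad = -0.5703
  prox(v) = soft_thresh(-0.5703, 0.2388) = -0.3316
Iteration 3: beta = 0.5, y = -0.3316 + 0.5*(-0.3316 - 0.5004) = -0.7475
  grad(y) = 3.0098, v = y - alpha*grad = -1.0272
  prox(v) = soft_thresh(-1.0272, 0.2388) = -0.7884
Iteration 4: beta = 0.6, y = -0.7884 + 0.6*(-0.7884 + 0.3316) = -1.0625
  grad(y) = 1.75, v = y - alpha*grad = -1.2251
  prox(v) = soft_thresh(-1.2251, 0.2388) = -0.9863
f(x_4) = 2*(-0.9863)^2 + 6*(-0.9863) + 2.57*|-0.9863| = -1.4374


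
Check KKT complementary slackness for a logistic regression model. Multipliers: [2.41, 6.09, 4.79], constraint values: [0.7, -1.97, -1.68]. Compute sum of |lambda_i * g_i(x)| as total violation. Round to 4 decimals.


KKT complementary slackness check:
lambda_1 * g_1 = 2.41 * 0.7 = 1.687
lambda_2 * g_2 = 6.09 * -1.97 = -11.9973
lambda_3 * g_3 = 4.79 * -1.68 = -8.0472
Total violation = 1.687 + 11.9973 + 8.0472 = 21.7315


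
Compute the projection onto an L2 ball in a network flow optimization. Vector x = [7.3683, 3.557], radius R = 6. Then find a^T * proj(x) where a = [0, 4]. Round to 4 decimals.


Step 1: Compute ||x|| (intermediates to 6 decimals).
||x|| = sqrt(7.3683^2 + 3.557^2) = 8.181937
Step 2: Project.
Since ||x|| > R, scale = R/||x|| = 6/8.181937 = 0.733323, proj(x) = scale * x
proj(x) = [5.403344, 2.60843]
Step 3: Dot product.
a^T * proj(x) = 0*5.403344 + 4*2.60843 = 10.4337


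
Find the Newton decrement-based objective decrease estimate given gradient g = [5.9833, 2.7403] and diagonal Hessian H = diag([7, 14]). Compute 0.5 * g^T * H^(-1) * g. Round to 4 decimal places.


Step 1: H is diagonal, so H^(-1) * g = [0.8548, 0.1957].
Step 2: g^T H^(-1) g = sum_i g_i^2 / H_ii
  = (5.9833)^2/7 + (2.7403)^2/14
  = 5.1143 + 0.5364 = 5.6506
Step 3: Objective decrease = 0.5 * g^T H^(-1) g = 2.8253


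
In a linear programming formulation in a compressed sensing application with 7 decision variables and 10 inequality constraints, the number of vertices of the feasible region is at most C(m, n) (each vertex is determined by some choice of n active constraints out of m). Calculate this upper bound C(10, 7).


Each vertex corresponds to some choice of n active constraints out of m, so the number of vertices is at most C(m, n) = m! / (n!(m-n)!).
m = 10, n = 7
Numerator: 10 * 9 * 8 * 7 * 6 * 5 * 4
Denominator: 7! = 5040
C(10, 7) = 120


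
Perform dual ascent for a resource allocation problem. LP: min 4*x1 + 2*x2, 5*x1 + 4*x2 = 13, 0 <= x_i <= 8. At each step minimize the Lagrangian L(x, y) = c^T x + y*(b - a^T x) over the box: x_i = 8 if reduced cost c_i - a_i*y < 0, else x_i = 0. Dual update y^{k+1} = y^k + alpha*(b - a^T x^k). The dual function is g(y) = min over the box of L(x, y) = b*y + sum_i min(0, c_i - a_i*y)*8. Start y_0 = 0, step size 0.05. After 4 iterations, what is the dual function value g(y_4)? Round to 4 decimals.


Dual ascent for LP: min 4*x1 + 2*x2, 5*x1 + 4*x2 = 13, 0 <= x_i <= 8
Step 1: y^k = 0.0, reduced costs: (4.0, 2.0)
  x^k = (0.0, 0.0), subgradient = b - a^T x = 13.0
  y^{k+1} = 0.0 + 0.05*13.0 = 0.65
Step 2: y^k = 0.65, reduced costs: (0.75, -0.6)
  x^k = (0.0, 8.0), subgradient = b - a^T x = -19.0
  y^{k+1} = 0.65 + 0.05*-19.0 = -0.3
Step 3: y^k = -0.3, reduced costs: (5.5, 3.2)
  x^k = (0.0, 0.0), subgradient = b - a^T x = 13.0
  y^{k+1} = -0.3 + 0.05*13.0 = 0.35
Step 4: y^k = 0.35, reduced costs: (2.25, 0.6)
  x^k = (0.0, 0.0), subgradient = b - a^T x = 13.0
  y^{k+1} = 0.35 + 0.05*13.0 = 1.0
Dual objective at y_4 = 1.0: reduced costs (-1.0, -2.0), box minimizer x = (8.0, 8.0)
g(y_4) = b*y + (c1 - a1*y)*x1 + (c2 - a2*y)*x2 = 13*1.0 + (-1.0)*8.0 + (-2.0)*8.0 = 13.0 - 8.0 - 16.0 = -11.0


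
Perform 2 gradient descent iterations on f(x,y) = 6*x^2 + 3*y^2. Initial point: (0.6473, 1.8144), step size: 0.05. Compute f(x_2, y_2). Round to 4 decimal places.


Gradient descent on f(x,y) = 6*x^2 + 3*y^2.
Starting point: (0.6473, 1.8144), alpha = 0.05
Step 1: grad_x = 2*6*0.6473 = 7.7676, grad_y = 2*3*1.8144 = 10.8864
  x_1 = 0.6473 - 0.05*7.7676 = 0.2589
  y_1 = 1.8144 - 0.05*10.8864 = 1.2701
Step 2: grad_x = 2*6*0.2589 = 3.107, grad_y = 2*3*1.2701 = 7.6205
  x_2 = 0.2589 - 0.05*3.107 = 0.1036
  y_2 = 1.2701 - 0.05*7.6205 = 0.8891
f(0.1036, 0.8891) = 6*0.1036^2 + 3*0.8891^2 = 2.4356


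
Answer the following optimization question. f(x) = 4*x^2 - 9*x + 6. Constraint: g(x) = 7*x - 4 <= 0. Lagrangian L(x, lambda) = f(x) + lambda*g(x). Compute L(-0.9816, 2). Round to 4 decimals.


Step 1: Evaluate f(x).
f(-0.9816) = 4*(-0.9816)^2 - 9*(-0.9816) + 6 = 18.6886
Step 2: Evaluate g(x).
g(-0.9816) = 7*-0.9816 - 4 = -10.8712
Step 3: Compute Lagrangian.
L = 18.6886 + 2*-10.8712 = -3.0538


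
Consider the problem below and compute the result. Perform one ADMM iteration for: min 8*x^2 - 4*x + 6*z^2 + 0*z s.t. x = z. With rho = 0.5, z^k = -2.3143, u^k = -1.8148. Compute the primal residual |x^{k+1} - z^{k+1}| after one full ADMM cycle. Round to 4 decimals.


ADMM iteration with rho = 0.5, z^k = -2.3143, u^k = -1.8148
Step 1: x-update.
Minimize 8*x^2 - 4*x + (0.5/2)*(x + 2.3143 - 1.8148)^2
FOC: (2*8 + 0.5)*x = 4 + 0.5*(-2.3143 + 1.8148)
x^{k+1} = 0.2273
Step 2: z-update.
Minimize 6*z^2 + 0*z + (0.5/2)*(0.2273 - z - 1.8148)^2
FOC: (2*6 + 0.5)*z = 0 + 0.5*(0.2273 - 1.8148)
z^{k+1} = -0.0635
Step 3: u-update.
u^{k+1} = -1.8148 + 0.2273 + 0.0635 = -1.524
Step 4: Primal residual = |0.2273 + 0.0635| = 0.2908


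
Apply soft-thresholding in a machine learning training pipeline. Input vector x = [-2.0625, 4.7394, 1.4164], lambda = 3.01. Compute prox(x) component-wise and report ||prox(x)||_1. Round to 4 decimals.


Soft-thresholding with lambda = 3.01:
prox(-2.0625) = sign(-2.0625)*max(|-2.0625| - 3.01, 0) = 0.0
prox(4.7394) = sign(4.7394)*max(|4.7394| - 3.01, 0) = 1.7294
prox(1.4164) = sign(1.4164)*max(|1.4164| - 3.01, 0) = 0.0
prox(x) = [0.0, 1.7294, 0.0]
||prox(x)||_1 = 0.0 + 1.7294 + 0.0 = 1.7294


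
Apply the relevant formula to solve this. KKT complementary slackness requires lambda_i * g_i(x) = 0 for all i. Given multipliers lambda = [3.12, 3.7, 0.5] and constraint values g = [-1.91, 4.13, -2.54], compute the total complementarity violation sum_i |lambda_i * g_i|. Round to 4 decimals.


KKT complementary slackness check:
lambda_1 * g_1 = 3.12 * -1.91 = -5.9592
lambda_2 * g_2 = 3.7 * 4.13 = 15.281
lambda_3 * g_3 = 0.5 * -2.54 = -1.27
Total violation = 5.9592 + 15.281 + 1.27 = 22.5102


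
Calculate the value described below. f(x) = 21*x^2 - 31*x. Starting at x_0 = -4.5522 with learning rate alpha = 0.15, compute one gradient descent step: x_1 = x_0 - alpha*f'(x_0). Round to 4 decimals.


We compute the gradient at x_0 and apply the update.
f'(x) = 42*x - 31
f'(-4.5522) = 42*-4.5522 - 31 = -222.1924
x_1 = -4.5522 - 0.15*-222.1924 = 28.7767


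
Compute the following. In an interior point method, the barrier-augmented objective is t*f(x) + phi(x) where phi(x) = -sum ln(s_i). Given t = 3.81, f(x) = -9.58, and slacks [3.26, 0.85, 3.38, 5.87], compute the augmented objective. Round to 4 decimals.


Step 1: Compute log-barrier.
ln values: [1.1817, -0.1625, 1.2179, 1.7699]
phi = -(1.1817 - 0.1625 + 1.2179 + 1.7699) = -4.0069
Step 2: Compute augmented objective.
t*f(x) = 3.81*-9.58 = -36.4998
Total = -36.4998 - 4.0069 = -40.5067


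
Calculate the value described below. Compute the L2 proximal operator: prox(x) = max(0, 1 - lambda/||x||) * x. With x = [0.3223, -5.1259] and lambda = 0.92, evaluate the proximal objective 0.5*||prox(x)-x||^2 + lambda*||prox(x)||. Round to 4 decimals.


Step 1: Compute ||x||.
||x|| = 5.136
Step 2: Compute scaling factor.
scale = max(0, 1 - 0.92/5.136) = 0.8209
Step 3: prox(x) = [0.2646, -4.2077]
||prox(x)|| = 4.216
Step 4: Proximal objective.
0.5*||prox-x||^2 = 0.4232
lambda*||prox|| = 3.8787
Total = 4.3019


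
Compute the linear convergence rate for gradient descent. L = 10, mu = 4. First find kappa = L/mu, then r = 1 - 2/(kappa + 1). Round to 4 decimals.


Step 1: Compute the condition number.
kappa = L/mu = 10/4 = 2.5
Step 2: Compute the convergence rate.
r = 1 - 2/(kappa + 1) = 1 - 2*mu/(L + mu) = (L - mu)/(L + mu) = 6/14 = 0.4286


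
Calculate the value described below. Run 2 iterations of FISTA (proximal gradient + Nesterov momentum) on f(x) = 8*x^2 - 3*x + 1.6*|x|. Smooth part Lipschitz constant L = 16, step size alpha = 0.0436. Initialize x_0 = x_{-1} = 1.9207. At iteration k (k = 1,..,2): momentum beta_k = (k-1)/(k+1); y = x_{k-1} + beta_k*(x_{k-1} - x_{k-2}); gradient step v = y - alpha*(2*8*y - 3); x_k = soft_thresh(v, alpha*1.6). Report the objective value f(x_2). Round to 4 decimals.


FISTA on f(x) = 8*x^2 - 3*x + 1.6*|x|
L = 16, alpha = 0.0436
Iteration 1: beta = 0.0, y = 1.9207 + 0.0*(1.9207 - 1.9207) = 1.9207
  grad(y) = 27.7312, v = y - alpha*grad = 0.7116
  prox(v) = soft_thresh(0.7116, 0.0698) = 0.6419
Iteration 2: beta = 0.3333, y = 0.6419 + 0.3333*(0.6419 - 1.9207) = 0.2156
  grad(y) = 0.4493, v = y - alpha*grad = 0.196
  prox(v) = soft_thresh(0.196, 0.0698) = 0.1262
f(x_2) = 8*0.1262^2 - 3*0.1262 + 1.6*|0.1262| = -0.0492
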